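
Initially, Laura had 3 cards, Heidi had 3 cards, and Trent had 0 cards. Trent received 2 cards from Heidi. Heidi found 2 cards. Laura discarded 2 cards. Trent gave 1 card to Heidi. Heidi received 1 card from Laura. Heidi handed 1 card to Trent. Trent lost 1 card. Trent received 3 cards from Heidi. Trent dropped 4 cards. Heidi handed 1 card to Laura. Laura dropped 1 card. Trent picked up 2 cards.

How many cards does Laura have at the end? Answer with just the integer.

Tracking counts step by step:
Start: Laura=3, Heidi=3, Trent=0
Event 1 (Heidi -> Trent, 2): Heidi: 3 -> 1, Trent: 0 -> 2. State: Laura=3, Heidi=1, Trent=2
Event 2 (Heidi +2): Heidi: 1 -> 3. State: Laura=3, Heidi=3, Trent=2
Event 3 (Laura -2): Laura: 3 -> 1. State: Laura=1, Heidi=3, Trent=2
Event 4 (Trent -> Heidi, 1): Trent: 2 -> 1, Heidi: 3 -> 4. State: Laura=1, Heidi=4, Trent=1
Event 5 (Laura -> Heidi, 1): Laura: 1 -> 0, Heidi: 4 -> 5. State: Laura=0, Heidi=5, Trent=1
Event 6 (Heidi -> Trent, 1): Heidi: 5 -> 4, Trent: 1 -> 2. State: Laura=0, Heidi=4, Trent=2
Event 7 (Trent -1): Trent: 2 -> 1. State: Laura=0, Heidi=4, Trent=1
Event 8 (Heidi -> Trent, 3): Heidi: 4 -> 1, Trent: 1 -> 4. State: Laura=0, Heidi=1, Trent=4
Event 9 (Trent -4): Trent: 4 -> 0. State: Laura=0, Heidi=1, Trent=0
Event 10 (Heidi -> Laura, 1): Heidi: 1 -> 0, Laura: 0 -> 1. State: Laura=1, Heidi=0, Trent=0
Event 11 (Laura -1): Laura: 1 -> 0. State: Laura=0, Heidi=0, Trent=0
Event 12 (Trent +2): Trent: 0 -> 2. State: Laura=0, Heidi=0, Trent=2

Laura's final count: 0

Answer: 0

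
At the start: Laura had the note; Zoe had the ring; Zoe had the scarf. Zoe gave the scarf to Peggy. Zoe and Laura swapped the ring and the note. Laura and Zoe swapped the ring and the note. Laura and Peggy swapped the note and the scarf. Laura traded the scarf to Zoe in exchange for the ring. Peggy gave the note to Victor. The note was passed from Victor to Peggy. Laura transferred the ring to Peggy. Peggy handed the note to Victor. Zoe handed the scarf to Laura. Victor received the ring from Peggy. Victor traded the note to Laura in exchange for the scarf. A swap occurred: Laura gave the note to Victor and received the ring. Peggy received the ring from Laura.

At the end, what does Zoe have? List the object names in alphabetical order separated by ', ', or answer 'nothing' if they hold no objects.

Answer: nothing

Derivation:
Tracking all object holders:
Start: note:Laura, ring:Zoe, scarf:Zoe
Event 1 (give scarf: Zoe -> Peggy). State: note:Laura, ring:Zoe, scarf:Peggy
Event 2 (swap ring<->note: now ring:Laura, note:Zoe). State: note:Zoe, ring:Laura, scarf:Peggy
Event 3 (swap ring<->note: now ring:Zoe, note:Laura). State: note:Laura, ring:Zoe, scarf:Peggy
Event 4 (swap note<->scarf: now note:Peggy, scarf:Laura). State: note:Peggy, ring:Zoe, scarf:Laura
Event 5 (swap scarf<->ring: now scarf:Zoe, ring:Laura). State: note:Peggy, ring:Laura, scarf:Zoe
Event 6 (give note: Peggy -> Victor). State: note:Victor, ring:Laura, scarf:Zoe
Event 7 (give note: Victor -> Peggy). State: note:Peggy, ring:Laura, scarf:Zoe
Event 8 (give ring: Laura -> Peggy). State: note:Peggy, ring:Peggy, scarf:Zoe
Event 9 (give note: Peggy -> Victor). State: note:Victor, ring:Peggy, scarf:Zoe
Event 10 (give scarf: Zoe -> Laura). State: note:Victor, ring:Peggy, scarf:Laura
Event 11 (give ring: Peggy -> Victor). State: note:Victor, ring:Victor, scarf:Laura
Event 12 (swap note<->scarf: now note:Laura, scarf:Victor). State: note:Laura, ring:Victor, scarf:Victor
Event 13 (swap note<->ring: now note:Victor, ring:Laura). State: note:Victor, ring:Laura, scarf:Victor
Event 14 (give ring: Laura -> Peggy). State: note:Victor, ring:Peggy, scarf:Victor

Final state: note:Victor, ring:Peggy, scarf:Victor
Zoe holds: (nothing).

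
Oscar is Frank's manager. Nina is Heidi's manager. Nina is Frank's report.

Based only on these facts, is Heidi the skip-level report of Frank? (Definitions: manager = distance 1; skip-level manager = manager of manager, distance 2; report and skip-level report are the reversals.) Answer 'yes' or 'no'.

Reconstructing the manager chain from the given facts:
  Oscar -> Frank -> Nina -> Heidi
(each arrow means 'manager of the next')
Positions in the chain (0 = top):
  position of Oscar: 0
  position of Frank: 1
  position of Nina: 2
  position of Heidi: 3

Heidi is at position 3, Frank is at position 1; signed distance (j - i) = -2.
'skip-level report' requires j - i = -2. Actual distance is -2, so the relation HOLDS.

Answer: yes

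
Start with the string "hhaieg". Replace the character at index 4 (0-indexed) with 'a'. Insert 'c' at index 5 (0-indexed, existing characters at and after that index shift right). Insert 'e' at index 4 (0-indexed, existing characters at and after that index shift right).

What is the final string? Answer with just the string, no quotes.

Applying each edit step by step:
Start: "hhaieg"
Op 1 (replace idx 4: 'e' -> 'a'): "hhaieg" -> "hhaiag"
Op 2 (insert 'c' at idx 5): "hhaiag" -> "hhaiacg"
Op 3 (insert 'e' at idx 4): "hhaiacg" -> "hhaieacg"

Answer: hhaieacg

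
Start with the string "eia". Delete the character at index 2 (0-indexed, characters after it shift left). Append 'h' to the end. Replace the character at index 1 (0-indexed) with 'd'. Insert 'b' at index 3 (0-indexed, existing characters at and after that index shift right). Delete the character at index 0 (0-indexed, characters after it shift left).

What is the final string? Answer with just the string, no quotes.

Applying each edit step by step:
Start: "eia"
Op 1 (delete idx 2 = 'a'): "eia" -> "ei"
Op 2 (append 'h'): "ei" -> "eih"
Op 3 (replace idx 1: 'i' -> 'd'): "eih" -> "edh"
Op 4 (insert 'b' at idx 3): "edh" -> "edhb"
Op 5 (delete idx 0 = 'e'): "edhb" -> "dhb"

Answer: dhb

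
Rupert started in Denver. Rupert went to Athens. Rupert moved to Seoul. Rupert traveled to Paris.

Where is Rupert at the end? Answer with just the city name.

Tracking Rupert's location:
Start: Rupert is in Denver.
After move 1: Denver -> Athens. Rupert is in Athens.
After move 2: Athens -> Seoul. Rupert is in Seoul.
After move 3: Seoul -> Paris. Rupert is in Paris.

Answer: Paris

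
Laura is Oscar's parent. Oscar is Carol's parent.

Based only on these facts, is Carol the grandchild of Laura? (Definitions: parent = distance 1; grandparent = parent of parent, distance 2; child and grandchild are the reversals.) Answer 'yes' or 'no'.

Answer: yes

Derivation:
Reconstructing the parent chain from the given facts:
  Laura -> Oscar -> Carol
(each arrow means 'parent of the next')
Positions in the chain (0 = top):
  position of Laura: 0
  position of Oscar: 1
  position of Carol: 2

Carol is at position 2, Laura is at position 0; signed distance (j - i) = -2.
'grandchild' requires j - i = -2. Actual distance is -2, so the relation HOLDS.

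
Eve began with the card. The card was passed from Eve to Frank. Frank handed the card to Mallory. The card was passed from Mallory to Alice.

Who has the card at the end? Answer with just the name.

Tracking the card through each event:
Start: Eve has the card.
After event 1: Frank has the card.
After event 2: Mallory has the card.
After event 3: Alice has the card.

Answer: Alice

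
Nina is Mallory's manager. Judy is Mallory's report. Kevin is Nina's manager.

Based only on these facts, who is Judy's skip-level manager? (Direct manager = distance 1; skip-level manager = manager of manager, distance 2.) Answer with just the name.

Reconstructing the manager chain from the given facts:
  Kevin -> Nina -> Mallory -> Judy
(each arrow means 'manager of the next')
Positions in the chain (0 = top):
  position of Kevin: 0
  position of Nina: 1
  position of Mallory: 2
  position of Judy: 3

Judy is at position 3; the skip-level manager is 2 steps up the chain, i.e. position 1: Nina.

Answer: Nina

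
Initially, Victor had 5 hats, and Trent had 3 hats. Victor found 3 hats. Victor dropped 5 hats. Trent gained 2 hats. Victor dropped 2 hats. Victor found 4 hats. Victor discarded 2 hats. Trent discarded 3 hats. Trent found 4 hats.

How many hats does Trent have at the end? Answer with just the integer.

Tracking counts step by step:
Start: Victor=5, Trent=3
Event 1 (Victor +3): Victor: 5 -> 8. State: Victor=8, Trent=3
Event 2 (Victor -5): Victor: 8 -> 3. State: Victor=3, Trent=3
Event 3 (Trent +2): Trent: 3 -> 5. State: Victor=3, Trent=5
Event 4 (Victor -2): Victor: 3 -> 1. State: Victor=1, Trent=5
Event 5 (Victor +4): Victor: 1 -> 5. State: Victor=5, Trent=5
Event 6 (Victor -2): Victor: 5 -> 3. State: Victor=3, Trent=5
Event 7 (Trent -3): Trent: 5 -> 2. State: Victor=3, Trent=2
Event 8 (Trent +4): Trent: 2 -> 6. State: Victor=3, Trent=6

Trent's final count: 6

Answer: 6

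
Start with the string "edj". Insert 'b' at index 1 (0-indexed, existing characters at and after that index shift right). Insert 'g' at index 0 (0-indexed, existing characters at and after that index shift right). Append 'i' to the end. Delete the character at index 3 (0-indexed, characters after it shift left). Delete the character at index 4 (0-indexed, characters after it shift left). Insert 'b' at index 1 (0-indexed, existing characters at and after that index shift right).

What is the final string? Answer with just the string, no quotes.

Answer: gbebj

Derivation:
Applying each edit step by step:
Start: "edj"
Op 1 (insert 'b' at idx 1): "edj" -> "ebdj"
Op 2 (insert 'g' at idx 0): "ebdj" -> "gebdj"
Op 3 (append 'i'): "gebdj" -> "gebdji"
Op 4 (delete idx 3 = 'd'): "gebdji" -> "gebji"
Op 5 (delete idx 4 = 'i'): "gebji" -> "gebj"
Op 6 (insert 'b' at idx 1): "gebj" -> "gbebj"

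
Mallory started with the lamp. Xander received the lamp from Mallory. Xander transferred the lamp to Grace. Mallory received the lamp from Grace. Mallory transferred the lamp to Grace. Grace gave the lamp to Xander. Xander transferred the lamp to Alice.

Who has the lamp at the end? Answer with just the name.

Answer: Alice

Derivation:
Tracking the lamp through each event:
Start: Mallory has the lamp.
After event 1: Xander has the lamp.
After event 2: Grace has the lamp.
After event 3: Mallory has the lamp.
After event 4: Grace has the lamp.
After event 5: Xander has the lamp.
After event 6: Alice has the lamp.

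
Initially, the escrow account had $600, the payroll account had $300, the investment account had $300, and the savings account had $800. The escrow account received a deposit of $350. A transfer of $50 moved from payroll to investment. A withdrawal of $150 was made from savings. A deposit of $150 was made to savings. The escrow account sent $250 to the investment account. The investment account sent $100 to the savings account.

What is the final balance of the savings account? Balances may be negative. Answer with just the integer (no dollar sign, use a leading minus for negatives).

Tracking account balances step by step:
Start: escrow=600, payroll=300, investment=300, savings=800
Event 1 (deposit 350 to escrow): escrow: 600 + 350 = 950. Balances: escrow=950, payroll=300, investment=300, savings=800
Event 2 (transfer 50 payroll -> investment): payroll: 300 - 50 = 250, investment: 300 + 50 = 350. Balances: escrow=950, payroll=250, investment=350, savings=800
Event 3 (withdraw 150 from savings): savings: 800 - 150 = 650. Balances: escrow=950, payroll=250, investment=350, savings=650
Event 4 (deposit 150 to savings): savings: 650 + 150 = 800. Balances: escrow=950, payroll=250, investment=350, savings=800
Event 5 (transfer 250 escrow -> investment): escrow: 950 - 250 = 700, investment: 350 + 250 = 600. Balances: escrow=700, payroll=250, investment=600, savings=800
Event 6 (transfer 100 investment -> savings): investment: 600 - 100 = 500, savings: 800 + 100 = 900. Balances: escrow=700, payroll=250, investment=500, savings=900

Final balance of savings: 900

Answer: 900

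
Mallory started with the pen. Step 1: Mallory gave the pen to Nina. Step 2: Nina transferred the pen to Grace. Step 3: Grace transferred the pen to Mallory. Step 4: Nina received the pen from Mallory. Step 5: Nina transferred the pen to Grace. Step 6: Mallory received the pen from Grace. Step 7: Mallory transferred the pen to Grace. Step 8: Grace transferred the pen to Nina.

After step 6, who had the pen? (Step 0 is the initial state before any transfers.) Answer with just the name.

Tracking the pen holder through step 6:
After step 0 (start): Mallory
After step 1: Nina
After step 2: Grace
After step 3: Mallory
After step 4: Nina
After step 5: Grace
After step 6: Mallory

At step 6, the holder is Mallory.

Answer: Mallory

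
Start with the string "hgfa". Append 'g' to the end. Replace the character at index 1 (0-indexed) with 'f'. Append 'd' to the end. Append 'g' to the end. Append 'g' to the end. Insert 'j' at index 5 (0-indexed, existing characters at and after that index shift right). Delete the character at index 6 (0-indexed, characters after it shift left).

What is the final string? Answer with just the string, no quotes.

Answer: hffagjgg

Derivation:
Applying each edit step by step:
Start: "hgfa"
Op 1 (append 'g'): "hgfa" -> "hgfag"
Op 2 (replace idx 1: 'g' -> 'f'): "hgfag" -> "hffag"
Op 3 (append 'd'): "hffag" -> "hffagd"
Op 4 (append 'g'): "hffagd" -> "hffagdg"
Op 5 (append 'g'): "hffagdg" -> "hffagdgg"
Op 6 (insert 'j' at idx 5): "hffagdgg" -> "hffagjdgg"
Op 7 (delete idx 6 = 'd'): "hffagjdgg" -> "hffagjgg"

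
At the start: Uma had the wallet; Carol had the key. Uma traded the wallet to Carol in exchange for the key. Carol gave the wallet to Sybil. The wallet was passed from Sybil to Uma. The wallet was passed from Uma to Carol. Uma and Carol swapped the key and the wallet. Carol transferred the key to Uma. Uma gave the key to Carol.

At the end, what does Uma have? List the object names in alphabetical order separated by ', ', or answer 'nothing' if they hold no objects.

Tracking all object holders:
Start: wallet:Uma, key:Carol
Event 1 (swap wallet<->key: now wallet:Carol, key:Uma). State: wallet:Carol, key:Uma
Event 2 (give wallet: Carol -> Sybil). State: wallet:Sybil, key:Uma
Event 3 (give wallet: Sybil -> Uma). State: wallet:Uma, key:Uma
Event 4 (give wallet: Uma -> Carol). State: wallet:Carol, key:Uma
Event 5 (swap key<->wallet: now key:Carol, wallet:Uma). State: wallet:Uma, key:Carol
Event 6 (give key: Carol -> Uma). State: wallet:Uma, key:Uma
Event 7 (give key: Uma -> Carol). State: wallet:Uma, key:Carol

Final state: wallet:Uma, key:Carol
Uma holds: wallet.

Answer: wallet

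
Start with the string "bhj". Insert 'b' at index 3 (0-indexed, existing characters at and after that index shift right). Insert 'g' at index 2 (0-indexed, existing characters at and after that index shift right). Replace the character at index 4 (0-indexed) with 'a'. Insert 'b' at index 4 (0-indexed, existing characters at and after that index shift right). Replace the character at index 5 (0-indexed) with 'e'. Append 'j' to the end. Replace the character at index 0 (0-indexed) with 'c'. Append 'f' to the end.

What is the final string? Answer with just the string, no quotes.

Answer: chgjbejf

Derivation:
Applying each edit step by step:
Start: "bhj"
Op 1 (insert 'b' at idx 3): "bhj" -> "bhjb"
Op 2 (insert 'g' at idx 2): "bhjb" -> "bhgjb"
Op 3 (replace idx 4: 'b' -> 'a'): "bhgjb" -> "bhgja"
Op 4 (insert 'b' at idx 4): "bhgja" -> "bhgjba"
Op 5 (replace idx 5: 'a' -> 'e'): "bhgjba" -> "bhgjbe"
Op 6 (append 'j'): "bhgjbe" -> "bhgjbej"
Op 7 (replace idx 0: 'b' -> 'c'): "bhgjbej" -> "chgjbej"
Op 8 (append 'f'): "chgjbej" -> "chgjbejf"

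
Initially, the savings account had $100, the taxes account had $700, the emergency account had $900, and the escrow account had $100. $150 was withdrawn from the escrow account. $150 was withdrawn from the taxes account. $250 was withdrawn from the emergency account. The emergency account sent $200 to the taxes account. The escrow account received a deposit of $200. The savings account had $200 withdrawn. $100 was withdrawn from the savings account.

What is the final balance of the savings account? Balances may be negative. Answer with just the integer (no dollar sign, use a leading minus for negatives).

Tracking account balances step by step:
Start: savings=100, taxes=700, emergency=900, escrow=100
Event 1 (withdraw 150 from escrow): escrow: 100 - 150 = -50. Balances: savings=100, taxes=700, emergency=900, escrow=-50
Event 2 (withdraw 150 from taxes): taxes: 700 - 150 = 550. Balances: savings=100, taxes=550, emergency=900, escrow=-50
Event 3 (withdraw 250 from emergency): emergency: 900 - 250 = 650. Balances: savings=100, taxes=550, emergency=650, escrow=-50
Event 4 (transfer 200 emergency -> taxes): emergency: 650 - 200 = 450, taxes: 550 + 200 = 750. Balances: savings=100, taxes=750, emergency=450, escrow=-50
Event 5 (deposit 200 to escrow): escrow: -50 + 200 = 150. Balances: savings=100, taxes=750, emergency=450, escrow=150
Event 6 (withdraw 200 from savings): savings: 100 - 200 = -100. Balances: savings=-100, taxes=750, emergency=450, escrow=150
Event 7 (withdraw 100 from savings): savings: -100 - 100 = -200. Balances: savings=-200, taxes=750, emergency=450, escrow=150

Final balance of savings: -200

Answer: -200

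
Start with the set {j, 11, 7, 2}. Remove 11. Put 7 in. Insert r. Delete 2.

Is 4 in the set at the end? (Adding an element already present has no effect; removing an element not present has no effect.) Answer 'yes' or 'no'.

Answer: no

Derivation:
Tracking the set through each operation:
Start: {11, 2, 7, j}
Event 1 (remove 11): removed. Set: {2, 7, j}
Event 2 (add 7): already present, no change. Set: {2, 7, j}
Event 3 (add r): added. Set: {2, 7, j, r}
Event 4 (remove 2): removed. Set: {7, j, r}

Final set: {7, j, r} (size 3)
4 is NOT in the final set.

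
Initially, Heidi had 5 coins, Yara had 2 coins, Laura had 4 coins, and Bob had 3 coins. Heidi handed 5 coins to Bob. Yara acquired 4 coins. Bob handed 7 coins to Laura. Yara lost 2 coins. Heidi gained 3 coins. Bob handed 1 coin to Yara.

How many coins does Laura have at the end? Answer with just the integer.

Tracking counts step by step:
Start: Heidi=5, Yara=2, Laura=4, Bob=3
Event 1 (Heidi -> Bob, 5): Heidi: 5 -> 0, Bob: 3 -> 8. State: Heidi=0, Yara=2, Laura=4, Bob=8
Event 2 (Yara +4): Yara: 2 -> 6. State: Heidi=0, Yara=6, Laura=4, Bob=8
Event 3 (Bob -> Laura, 7): Bob: 8 -> 1, Laura: 4 -> 11. State: Heidi=0, Yara=6, Laura=11, Bob=1
Event 4 (Yara -2): Yara: 6 -> 4. State: Heidi=0, Yara=4, Laura=11, Bob=1
Event 5 (Heidi +3): Heidi: 0 -> 3. State: Heidi=3, Yara=4, Laura=11, Bob=1
Event 6 (Bob -> Yara, 1): Bob: 1 -> 0, Yara: 4 -> 5. State: Heidi=3, Yara=5, Laura=11, Bob=0

Laura's final count: 11

Answer: 11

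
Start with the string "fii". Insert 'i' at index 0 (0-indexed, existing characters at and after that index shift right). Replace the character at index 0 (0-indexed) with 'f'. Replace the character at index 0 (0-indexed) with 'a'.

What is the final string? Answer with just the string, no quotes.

Applying each edit step by step:
Start: "fii"
Op 1 (insert 'i' at idx 0): "fii" -> "ifii"
Op 2 (replace idx 0: 'i' -> 'f'): "ifii" -> "ffii"
Op 3 (replace idx 0: 'f' -> 'a'): "ffii" -> "afii"

Answer: afii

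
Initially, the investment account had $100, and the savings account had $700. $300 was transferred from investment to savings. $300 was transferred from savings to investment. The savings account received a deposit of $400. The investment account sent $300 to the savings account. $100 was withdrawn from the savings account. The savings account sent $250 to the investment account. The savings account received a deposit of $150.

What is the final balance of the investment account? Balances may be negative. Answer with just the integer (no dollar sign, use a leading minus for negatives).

Answer: 50

Derivation:
Tracking account balances step by step:
Start: investment=100, savings=700
Event 1 (transfer 300 investment -> savings): investment: 100 - 300 = -200, savings: 700 + 300 = 1000. Balances: investment=-200, savings=1000
Event 2 (transfer 300 savings -> investment): savings: 1000 - 300 = 700, investment: -200 + 300 = 100. Balances: investment=100, savings=700
Event 3 (deposit 400 to savings): savings: 700 + 400 = 1100. Balances: investment=100, savings=1100
Event 4 (transfer 300 investment -> savings): investment: 100 - 300 = -200, savings: 1100 + 300 = 1400. Balances: investment=-200, savings=1400
Event 5 (withdraw 100 from savings): savings: 1400 - 100 = 1300. Balances: investment=-200, savings=1300
Event 6 (transfer 250 savings -> investment): savings: 1300 - 250 = 1050, investment: -200 + 250 = 50. Balances: investment=50, savings=1050
Event 7 (deposit 150 to savings): savings: 1050 + 150 = 1200. Balances: investment=50, savings=1200

Final balance of investment: 50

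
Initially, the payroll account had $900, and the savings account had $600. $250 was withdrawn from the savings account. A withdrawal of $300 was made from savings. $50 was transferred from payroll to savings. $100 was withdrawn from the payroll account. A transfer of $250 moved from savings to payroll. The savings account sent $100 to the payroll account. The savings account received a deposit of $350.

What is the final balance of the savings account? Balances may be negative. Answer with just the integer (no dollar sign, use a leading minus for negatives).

Answer: 100

Derivation:
Tracking account balances step by step:
Start: payroll=900, savings=600
Event 1 (withdraw 250 from savings): savings: 600 - 250 = 350. Balances: payroll=900, savings=350
Event 2 (withdraw 300 from savings): savings: 350 - 300 = 50. Balances: payroll=900, savings=50
Event 3 (transfer 50 payroll -> savings): payroll: 900 - 50 = 850, savings: 50 + 50 = 100. Balances: payroll=850, savings=100
Event 4 (withdraw 100 from payroll): payroll: 850 - 100 = 750. Balances: payroll=750, savings=100
Event 5 (transfer 250 savings -> payroll): savings: 100 - 250 = -150, payroll: 750 + 250 = 1000. Balances: payroll=1000, savings=-150
Event 6 (transfer 100 savings -> payroll): savings: -150 - 100 = -250, payroll: 1000 + 100 = 1100. Balances: payroll=1100, savings=-250
Event 7 (deposit 350 to savings): savings: -250 + 350 = 100. Balances: payroll=1100, savings=100

Final balance of savings: 100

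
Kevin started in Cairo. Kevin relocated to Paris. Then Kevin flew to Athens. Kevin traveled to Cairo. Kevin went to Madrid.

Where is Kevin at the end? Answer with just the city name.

Tracking Kevin's location:
Start: Kevin is in Cairo.
After move 1: Cairo -> Paris. Kevin is in Paris.
After move 2: Paris -> Athens. Kevin is in Athens.
After move 3: Athens -> Cairo. Kevin is in Cairo.
After move 4: Cairo -> Madrid. Kevin is in Madrid.

Answer: Madrid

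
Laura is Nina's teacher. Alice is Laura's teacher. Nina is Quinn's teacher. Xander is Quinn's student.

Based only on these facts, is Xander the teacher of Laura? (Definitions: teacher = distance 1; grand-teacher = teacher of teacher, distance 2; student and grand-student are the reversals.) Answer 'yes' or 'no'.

Reconstructing the teacher chain from the given facts:
  Alice -> Laura -> Nina -> Quinn -> Xander
(each arrow means 'teacher of the next')
Positions in the chain (0 = top):
  position of Alice: 0
  position of Laura: 1
  position of Nina: 2
  position of Quinn: 3
  position of Xander: 4

Xander is at position 4, Laura is at position 1; signed distance (j - i) = -3.
'teacher' requires j - i = 1. Actual distance is -3, so the relation does NOT hold.

Answer: no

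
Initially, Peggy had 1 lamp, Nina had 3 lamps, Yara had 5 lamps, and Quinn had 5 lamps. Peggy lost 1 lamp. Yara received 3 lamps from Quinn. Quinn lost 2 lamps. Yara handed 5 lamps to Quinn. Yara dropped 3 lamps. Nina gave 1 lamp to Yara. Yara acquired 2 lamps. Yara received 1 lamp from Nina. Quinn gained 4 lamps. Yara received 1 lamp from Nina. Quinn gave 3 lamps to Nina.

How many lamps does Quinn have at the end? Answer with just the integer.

Answer: 6

Derivation:
Tracking counts step by step:
Start: Peggy=1, Nina=3, Yara=5, Quinn=5
Event 1 (Peggy -1): Peggy: 1 -> 0. State: Peggy=0, Nina=3, Yara=5, Quinn=5
Event 2 (Quinn -> Yara, 3): Quinn: 5 -> 2, Yara: 5 -> 8. State: Peggy=0, Nina=3, Yara=8, Quinn=2
Event 3 (Quinn -2): Quinn: 2 -> 0. State: Peggy=0, Nina=3, Yara=8, Quinn=0
Event 4 (Yara -> Quinn, 5): Yara: 8 -> 3, Quinn: 0 -> 5. State: Peggy=0, Nina=3, Yara=3, Quinn=5
Event 5 (Yara -3): Yara: 3 -> 0. State: Peggy=0, Nina=3, Yara=0, Quinn=5
Event 6 (Nina -> Yara, 1): Nina: 3 -> 2, Yara: 0 -> 1. State: Peggy=0, Nina=2, Yara=1, Quinn=5
Event 7 (Yara +2): Yara: 1 -> 3. State: Peggy=0, Nina=2, Yara=3, Quinn=5
Event 8 (Nina -> Yara, 1): Nina: 2 -> 1, Yara: 3 -> 4. State: Peggy=0, Nina=1, Yara=4, Quinn=5
Event 9 (Quinn +4): Quinn: 5 -> 9. State: Peggy=0, Nina=1, Yara=4, Quinn=9
Event 10 (Nina -> Yara, 1): Nina: 1 -> 0, Yara: 4 -> 5. State: Peggy=0, Nina=0, Yara=5, Quinn=9
Event 11 (Quinn -> Nina, 3): Quinn: 9 -> 6, Nina: 0 -> 3. State: Peggy=0, Nina=3, Yara=5, Quinn=6

Quinn's final count: 6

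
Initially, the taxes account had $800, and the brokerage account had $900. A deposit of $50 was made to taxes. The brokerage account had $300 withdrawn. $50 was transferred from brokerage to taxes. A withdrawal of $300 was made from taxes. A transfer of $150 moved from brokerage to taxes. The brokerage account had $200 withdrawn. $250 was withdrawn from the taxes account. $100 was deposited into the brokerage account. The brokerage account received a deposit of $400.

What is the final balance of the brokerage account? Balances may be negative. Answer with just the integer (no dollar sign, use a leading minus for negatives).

Tracking account balances step by step:
Start: taxes=800, brokerage=900
Event 1 (deposit 50 to taxes): taxes: 800 + 50 = 850. Balances: taxes=850, brokerage=900
Event 2 (withdraw 300 from brokerage): brokerage: 900 - 300 = 600. Balances: taxes=850, brokerage=600
Event 3 (transfer 50 brokerage -> taxes): brokerage: 600 - 50 = 550, taxes: 850 + 50 = 900. Balances: taxes=900, brokerage=550
Event 4 (withdraw 300 from taxes): taxes: 900 - 300 = 600. Balances: taxes=600, brokerage=550
Event 5 (transfer 150 brokerage -> taxes): brokerage: 550 - 150 = 400, taxes: 600 + 150 = 750. Balances: taxes=750, brokerage=400
Event 6 (withdraw 200 from brokerage): brokerage: 400 - 200 = 200. Balances: taxes=750, brokerage=200
Event 7 (withdraw 250 from taxes): taxes: 750 - 250 = 500. Balances: taxes=500, brokerage=200
Event 8 (deposit 100 to brokerage): brokerage: 200 + 100 = 300. Balances: taxes=500, brokerage=300
Event 9 (deposit 400 to brokerage): brokerage: 300 + 400 = 700. Balances: taxes=500, brokerage=700

Final balance of brokerage: 700

Answer: 700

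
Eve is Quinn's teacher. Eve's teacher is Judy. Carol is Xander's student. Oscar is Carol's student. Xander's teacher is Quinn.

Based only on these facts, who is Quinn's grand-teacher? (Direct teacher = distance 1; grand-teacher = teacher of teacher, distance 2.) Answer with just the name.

Answer: Judy

Derivation:
Reconstructing the teacher chain from the given facts:
  Judy -> Eve -> Quinn -> Xander -> Carol -> Oscar
(each arrow means 'teacher of the next')
Positions in the chain (0 = top):
  position of Judy: 0
  position of Eve: 1
  position of Quinn: 2
  position of Xander: 3
  position of Carol: 4
  position of Oscar: 5

Quinn is at position 2; the grand-teacher is 2 steps up the chain, i.e. position 0: Judy.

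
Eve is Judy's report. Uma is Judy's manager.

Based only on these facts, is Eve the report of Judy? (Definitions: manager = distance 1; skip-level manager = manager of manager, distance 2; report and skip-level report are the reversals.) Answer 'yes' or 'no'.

Answer: yes

Derivation:
Reconstructing the manager chain from the given facts:
  Uma -> Judy -> Eve
(each arrow means 'manager of the next')
Positions in the chain (0 = top):
  position of Uma: 0
  position of Judy: 1
  position of Eve: 2

Eve is at position 2, Judy is at position 1; signed distance (j - i) = -1.
'report' requires j - i = -1. Actual distance is -1, so the relation HOLDS.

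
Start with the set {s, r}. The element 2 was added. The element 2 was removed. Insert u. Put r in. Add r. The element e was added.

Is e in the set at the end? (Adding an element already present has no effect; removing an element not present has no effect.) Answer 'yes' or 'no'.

Tracking the set through each operation:
Start: {r, s}
Event 1 (add 2): added. Set: {2, r, s}
Event 2 (remove 2): removed. Set: {r, s}
Event 3 (add u): added. Set: {r, s, u}
Event 4 (add r): already present, no change. Set: {r, s, u}
Event 5 (add r): already present, no change. Set: {r, s, u}
Event 6 (add e): added. Set: {e, r, s, u}

Final set: {e, r, s, u} (size 4)
e is in the final set.

Answer: yes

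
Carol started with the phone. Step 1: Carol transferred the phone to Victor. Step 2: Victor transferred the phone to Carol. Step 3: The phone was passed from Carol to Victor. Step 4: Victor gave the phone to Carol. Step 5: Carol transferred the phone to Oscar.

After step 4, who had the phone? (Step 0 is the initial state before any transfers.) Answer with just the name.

Tracking the phone holder through step 4:
After step 0 (start): Carol
After step 1: Victor
After step 2: Carol
After step 3: Victor
After step 4: Carol

At step 4, the holder is Carol.

Answer: Carol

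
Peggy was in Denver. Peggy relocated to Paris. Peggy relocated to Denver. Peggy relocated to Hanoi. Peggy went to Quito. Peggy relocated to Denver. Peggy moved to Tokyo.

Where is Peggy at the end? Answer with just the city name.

Tracking Peggy's location:
Start: Peggy is in Denver.
After move 1: Denver -> Paris. Peggy is in Paris.
After move 2: Paris -> Denver. Peggy is in Denver.
After move 3: Denver -> Hanoi. Peggy is in Hanoi.
After move 4: Hanoi -> Quito. Peggy is in Quito.
After move 5: Quito -> Denver. Peggy is in Denver.
After move 6: Denver -> Tokyo. Peggy is in Tokyo.

Answer: Tokyo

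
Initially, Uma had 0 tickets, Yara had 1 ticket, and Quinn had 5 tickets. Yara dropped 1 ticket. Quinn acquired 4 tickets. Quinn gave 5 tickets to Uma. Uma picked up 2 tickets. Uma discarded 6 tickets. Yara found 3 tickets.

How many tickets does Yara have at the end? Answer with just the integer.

Answer: 3

Derivation:
Tracking counts step by step:
Start: Uma=0, Yara=1, Quinn=5
Event 1 (Yara -1): Yara: 1 -> 0. State: Uma=0, Yara=0, Quinn=5
Event 2 (Quinn +4): Quinn: 5 -> 9. State: Uma=0, Yara=0, Quinn=9
Event 3 (Quinn -> Uma, 5): Quinn: 9 -> 4, Uma: 0 -> 5. State: Uma=5, Yara=0, Quinn=4
Event 4 (Uma +2): Uma: 5 -> 7. State: Uma=7, Yara=0, Quinn=4
Event 5 (Uma -6): Uma: 7 -> 1. State: Uma=1, Yara=0, Quinn=4
Event 6 (Yara +3): Yara: 0 -> 3. State: Uma=1, Yara=3, Quinn=4

Yara's final count: 3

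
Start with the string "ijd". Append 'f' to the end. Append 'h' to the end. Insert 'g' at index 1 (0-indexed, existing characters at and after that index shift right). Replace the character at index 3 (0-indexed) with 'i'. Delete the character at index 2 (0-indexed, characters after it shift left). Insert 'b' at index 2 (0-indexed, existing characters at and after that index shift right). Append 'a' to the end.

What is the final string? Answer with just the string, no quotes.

Applying each edit step by step:
Start: "ijd"
Op 1 (append 'f'): "ijd" -> "ijdf"
Op 2 (append 'h'): "ijdf" -> "ijdfh"
Op 3 (insert 'g' at idx 1): "ijdfh" -> "igjdfh"
Op 4 (replace idx 3: 'd' -> 'i'): "igjdfh" -> "igjifh"
Op 5 (delete idx 2 = 'j'): "igjifh" -> "igifh"
Op 6 (insert 'b' at idx 2): "igifh" -> "igbifh"
Op 7 (append 'a'): "igbifh" -> "igbifha"

Answer: igbifha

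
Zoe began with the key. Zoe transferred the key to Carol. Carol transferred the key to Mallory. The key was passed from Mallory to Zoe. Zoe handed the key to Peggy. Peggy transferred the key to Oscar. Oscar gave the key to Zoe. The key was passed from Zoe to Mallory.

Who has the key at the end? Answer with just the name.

Answer: Mallory

Derivation:
Tracking the key through each event:
Start: Zoe has the key.
After event 1: Carol has the key.
After event 2: Mallory has the key.
After event 3: Zoe has the key.
After event 4: Peggy has the key.
After event 5: Oscar has the key.
After event 6: Zoe has the key.
After event 7: Mallory has the key.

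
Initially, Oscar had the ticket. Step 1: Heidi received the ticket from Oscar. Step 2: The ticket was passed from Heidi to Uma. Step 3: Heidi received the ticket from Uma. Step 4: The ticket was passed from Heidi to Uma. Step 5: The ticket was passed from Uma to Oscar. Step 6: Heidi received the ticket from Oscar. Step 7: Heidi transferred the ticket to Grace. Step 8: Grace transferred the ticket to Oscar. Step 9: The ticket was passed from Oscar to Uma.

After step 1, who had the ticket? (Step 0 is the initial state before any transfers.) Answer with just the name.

Tracking the ticket holder through step 1:
After step 0 (start): Oscar
After step 1: Heidi

At step 1, the holder is Heidi.

Answer: Heidi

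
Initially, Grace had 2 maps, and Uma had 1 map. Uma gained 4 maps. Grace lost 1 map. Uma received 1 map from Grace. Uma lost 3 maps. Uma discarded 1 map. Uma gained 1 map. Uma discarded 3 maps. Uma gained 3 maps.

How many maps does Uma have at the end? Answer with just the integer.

Answer: 3

Derivation:
Tracking counts step by step:
Start: Grace=2, Uma=1
Event 1 (Uma +4): Uma: 1 -> 5. State: Grace=2, Uma=5
Event 2 (Grace -1): Grace: 2 -> 1. State: Grace=1, Uma=5
Event 3 (Grace -> Uma, 1): Grace: 1 -> 0, Uma: 5 -> 6. State: Grace=0, Uma=6
Event 4 (Uma -3): Uma: 6 -> 3. State: Grace=0, Uma=3
Event 5 (Uma -1): Uma: 3 -> 2. State: Grace=0, Uma=2
Event 6 (Uma +1): Uma: 2 -> 3. State: Grace=0, Uma=3
Event 7 (Uma -3): Uma: 3 -> 0. State: Grace=0, Uma=0
Event 8 (Uma +3): Uma: 0 -> 3. State: Grace=0, Uma=3

Uma's final count: 3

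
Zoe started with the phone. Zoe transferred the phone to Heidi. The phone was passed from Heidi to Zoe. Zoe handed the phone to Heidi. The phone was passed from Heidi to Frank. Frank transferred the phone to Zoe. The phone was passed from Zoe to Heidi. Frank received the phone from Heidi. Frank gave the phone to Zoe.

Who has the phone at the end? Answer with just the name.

Tracking the phone through each event:
Start: Zoe has the phone.
After event 1: Heidi has the phone.
After event 2: Zoe has the phone.
After event 3: Heidi has the phone.
After event 4: Frank has the phone.
After event 5: Zoe has the phone.
After event 6: Heidi has the phone.
After event 7: Frank has the phone.
After event 8: Zoe has the phone.

Answer: Zoe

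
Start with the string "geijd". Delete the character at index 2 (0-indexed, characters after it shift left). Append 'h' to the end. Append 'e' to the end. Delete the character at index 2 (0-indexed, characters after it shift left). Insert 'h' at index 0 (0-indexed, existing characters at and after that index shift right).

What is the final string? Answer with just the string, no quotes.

Applying each edit step by step:
Start: "geijd"
Op 1 (delete idx 2 = 'i'): "geijd" -> "gejd"
Op 2 (append 'h'): "gejd" -> "gejdh"
Op 3 (append 'e'): "gejdh" -> "gejdhe"
Op 4 (delete idx 2 = 'j'): "gejdhe" -> "gedhe"
Op 5 (insert 'h' at idx 0): "gedhe" -> "hgedhe"

Answer: hgedhe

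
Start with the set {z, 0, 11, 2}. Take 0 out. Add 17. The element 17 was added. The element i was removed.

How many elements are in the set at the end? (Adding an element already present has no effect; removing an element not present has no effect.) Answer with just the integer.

Tracking the set through each operation:
Start: {0, 11, 2, z}
Event 1 (remove 0): removed. Set: {11, 2, z}
Event 2 (add 17): added. Set: {11, 17, 2, z}
Event 3 (add 17): already present, no change. Set: {11, 17, 2, z}
Event 4 (remove i): not present, no change. Set: {11, 17, 2, z}

Final set: {11, 17, 2, z} (size 4)

Answer: 4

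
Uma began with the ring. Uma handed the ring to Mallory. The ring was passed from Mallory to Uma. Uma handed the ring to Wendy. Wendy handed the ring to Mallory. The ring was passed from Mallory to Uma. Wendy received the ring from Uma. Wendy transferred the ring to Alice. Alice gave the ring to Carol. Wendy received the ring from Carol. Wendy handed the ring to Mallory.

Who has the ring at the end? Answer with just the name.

Answer: Mallory

Derivation:
Tracking the ring through each event:
Start: Uma has the ring.
After event 1: Mallory has the ring.
After event 2: Uma has the ring.
After event 3: Wendy has the ring.
After event 4: Mallory has the ring.
After event 5: Uma has the ring.
After event 6: Wendy has the ring.
After event 7: Alice has the ring.
After event 8: Carol has the ring.
After event 9: Wendy has the ring.
After event 10: Mallory has the ring.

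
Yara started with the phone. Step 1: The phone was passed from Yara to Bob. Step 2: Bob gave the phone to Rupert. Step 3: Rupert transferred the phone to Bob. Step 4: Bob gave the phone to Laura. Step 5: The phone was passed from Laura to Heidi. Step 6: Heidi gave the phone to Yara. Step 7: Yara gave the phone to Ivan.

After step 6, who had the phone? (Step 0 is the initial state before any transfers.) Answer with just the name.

Answer: Yara

Derivation:
Tracking the phone holder through step 6:
After step 0 (start): Yara
After step 1: Bob
After step 2: Rupert
After step 3: Bob
After step 4: Laura
After step 5: Heidi
After step 6: Yara

At step 6, the holder is Yara.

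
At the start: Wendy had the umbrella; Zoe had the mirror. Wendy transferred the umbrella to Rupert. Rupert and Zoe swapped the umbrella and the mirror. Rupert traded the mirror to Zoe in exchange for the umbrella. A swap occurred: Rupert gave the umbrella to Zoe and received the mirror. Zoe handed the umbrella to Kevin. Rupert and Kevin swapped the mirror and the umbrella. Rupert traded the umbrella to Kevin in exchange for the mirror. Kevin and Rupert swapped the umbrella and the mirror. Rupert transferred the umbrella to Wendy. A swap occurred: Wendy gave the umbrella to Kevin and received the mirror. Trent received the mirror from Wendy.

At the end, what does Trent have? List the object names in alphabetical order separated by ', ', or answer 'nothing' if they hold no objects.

Answer: mirror

Derivation:
Tracking all object holders:
Start: umbrella:Wendy, mirror:Zoe
Event 1 (give umbrella: Wendy -> Rupert). State: umbrella:Rupert, mirror:Zoe
Event 2 (swap umbrella<->mirror: now umbrella:Zoe, mirror:Rupert). State: umbrella:Zoe, mirror:Rupert
Event 3 (swap mirror<->umbrella: now mirror:Zoe, umbrella:Rupert). State: umbrella:Rupert, mirror:Zoe
Event 4 (swap umbrella<->mirror: now umbrella:Zoe, mirror:Rupert). State: umbrella:Zoe, mirror:Rupert
Event 5 (give umbrella: Zoe -> Kevin). State: umbrella:Kevin, mirror:Rupert
Event 6 (swap mirror<->umbrella: now mirror:Kevin, umbrella:Rupert). State: umbrella:Rupert, mirror:Kevin
Event 7 (swap umbrella<->mirror: now umbrella:Kevin, mirror:Rupert). State: umbrella:Kevin, mirror:Rupert
Event 8 (swap umbrella<->mirror: now umbrella:Rupert, mirror:Kevin). State: umbrella:Rupert, mirror:Kevin
Event 9 (give umbrella: Rupert -> Wendy). State: umbrella:Wendy, mirror:Kevin
Event 10 (swap umbrella<->mirror: now umbrella:Kevin, mirror:Wendy). State: umbrella:Kevin, mirror:Wendy
Event 11 (give mirror: Wendy -> Trent). State: umbrella:Kevin, mirror:Trent

Final state: umbrella:Kevin, mirror:Trent
Trent holds: mirror.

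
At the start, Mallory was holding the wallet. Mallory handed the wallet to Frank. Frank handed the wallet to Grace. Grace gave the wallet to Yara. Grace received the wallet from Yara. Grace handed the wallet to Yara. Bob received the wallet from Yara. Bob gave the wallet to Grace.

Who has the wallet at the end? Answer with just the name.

Tracking the wallet through each event:
Start: Mallory has the wallet.
After event 1: Frank has the wallet.
After event 2: Grace has the wallet.
After event 3: Yara has the wallet.
After event 4: Grace has the wallet.
After event 5: Yara has the wallet.
After event 6: Bob has the wallet.
After event 7: Grace has the wallet.

Answer: Grace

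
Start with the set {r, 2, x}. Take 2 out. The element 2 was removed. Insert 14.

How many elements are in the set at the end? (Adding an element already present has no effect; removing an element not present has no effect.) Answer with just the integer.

Answer: 3

Derivation:
Tracking the set through each operation:
Start: {2, r, x}
Event 1 (remove 2): removed. Set: {r, x}
Event 2 (remove 2): not present, no change. Set: {r, x}
Event 3 (add 14): added. Set: {14, r, x}

Final set: {14, r, x} (size 3)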